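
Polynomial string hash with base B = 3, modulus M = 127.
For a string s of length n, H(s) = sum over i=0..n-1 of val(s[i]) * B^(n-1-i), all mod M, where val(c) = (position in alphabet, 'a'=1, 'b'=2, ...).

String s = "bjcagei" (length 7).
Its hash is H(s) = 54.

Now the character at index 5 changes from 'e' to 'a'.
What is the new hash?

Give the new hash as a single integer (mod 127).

val('e') = 5, val('a') = 1
Position k = 5, exponent = n-1-k = 1
B^1 mod M = 3^1 mod 127 = 3
Delta = (1 - 5) * 3 mod 127 = 115
New hash = (54 + 115) mod 127 = 42

Answer: 42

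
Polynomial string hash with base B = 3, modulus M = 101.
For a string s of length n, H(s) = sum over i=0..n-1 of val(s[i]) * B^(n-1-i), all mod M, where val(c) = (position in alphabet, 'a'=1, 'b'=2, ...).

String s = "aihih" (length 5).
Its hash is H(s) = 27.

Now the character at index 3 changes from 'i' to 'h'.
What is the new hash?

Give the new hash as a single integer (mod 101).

val('i') = 9, val('h') = 8
Position k = 3, exponent = n-1-k = 1
B^1 mod M = 3^1 mod 101 = 3
Delta = (8 - 9) * 3 mod 101 = 98
New hash = (27 + 98) mod 101 = 24

Answer: 24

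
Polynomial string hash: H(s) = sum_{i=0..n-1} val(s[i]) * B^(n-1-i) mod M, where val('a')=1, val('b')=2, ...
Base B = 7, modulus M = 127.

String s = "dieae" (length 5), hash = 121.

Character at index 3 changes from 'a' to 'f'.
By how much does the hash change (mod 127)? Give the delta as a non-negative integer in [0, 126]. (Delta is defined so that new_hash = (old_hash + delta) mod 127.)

Delta formula: (val(new) - val(old)) * B^(n-1-k) mod M
  val('f') - val('a') = 6 - 1 = 5
  B^(n-1-k) = 7^1 mod 127 = 7
  Delta = 5 * 7 mod 127 = 35

Answer: 35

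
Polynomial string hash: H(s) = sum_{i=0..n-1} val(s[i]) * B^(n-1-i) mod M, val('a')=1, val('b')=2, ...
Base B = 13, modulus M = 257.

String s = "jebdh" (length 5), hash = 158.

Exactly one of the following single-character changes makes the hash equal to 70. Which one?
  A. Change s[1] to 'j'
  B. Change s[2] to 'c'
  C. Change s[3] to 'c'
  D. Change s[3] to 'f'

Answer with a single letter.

Answer: B

Derivation:
Option A: s[1]='e'->'j', delta=(10-5)*13^3 mod 257 = 191, hash=158+191 mod 257 = 92
Option B: s[2]='b'->'c', delta=(3-2)*13^2 mod 257 = 169, hash=158+169 mod 257 = 70 <-- target
Option C: s[3]='d'->'c', delta=(3-4)*13^1 mod 257 = 244, hash=158+244 mod 257 = 145
Option D: s[3]='d'->'f', delta=(6-4)*13^1 mod 257 = 26, hash=158+26 mod 257 = 184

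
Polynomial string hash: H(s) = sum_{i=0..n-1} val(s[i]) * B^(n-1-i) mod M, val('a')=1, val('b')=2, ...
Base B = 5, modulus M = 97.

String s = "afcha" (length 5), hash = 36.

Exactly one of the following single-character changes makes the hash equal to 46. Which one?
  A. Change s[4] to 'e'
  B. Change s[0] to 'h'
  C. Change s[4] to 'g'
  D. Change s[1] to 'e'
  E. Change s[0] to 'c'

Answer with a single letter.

Answer: B

Derivation:
Option A: s[4]='a'->'e', delta=(5-1)*5^0 mod 97 = 4, hash=36+4 mod 97 = 40
Option B: s[0]='a'->'h', delta=(8-1)*5^4 mod 97 = 10, hash=36+10 mod 97 = 46 <-- target
Option C: s[4]='a'->'g', delta=(7-1)*5^0 mod 97 = 6, hash=36+6 mod 97 = 42
Option D: s[1]='f'->'e', delta=(5-6)*5^3 mod 97 = 69, hash=36+69 mod 97 = 8
Option E: s[0]='a'->'c', delta=(3-1)*5^4 mod 97 = 86, hash=36+86 mod 97 = 25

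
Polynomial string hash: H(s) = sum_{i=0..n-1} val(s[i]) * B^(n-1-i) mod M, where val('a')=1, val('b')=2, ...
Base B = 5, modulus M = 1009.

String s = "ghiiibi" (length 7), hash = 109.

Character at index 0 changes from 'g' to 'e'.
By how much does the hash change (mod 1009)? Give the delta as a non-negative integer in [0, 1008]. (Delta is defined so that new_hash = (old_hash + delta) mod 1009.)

Answer: 29

Derivation:
Delta formula: (val(new) - val(old)) * B^(n-1-k) mod M
  val('e') - val('g') = 5 - 7 = -2
  B^(n-1-k) = 5^6 mod 1009 = 490
  Delta = -2 * 490 mod 1009 = 29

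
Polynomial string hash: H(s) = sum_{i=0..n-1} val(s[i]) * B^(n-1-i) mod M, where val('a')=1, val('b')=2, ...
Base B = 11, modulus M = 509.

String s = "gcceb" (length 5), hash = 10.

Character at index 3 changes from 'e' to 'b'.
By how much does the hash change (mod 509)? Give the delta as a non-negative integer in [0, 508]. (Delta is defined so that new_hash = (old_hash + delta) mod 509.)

Delta formula: (val(new) - val(old)) * B^(n-1-k) mod M
  val('b') - val('e') = 2 - 5 = -3
  B^(n-1-k) = 11^1 mod 509 = 11
  Delta = -3 * 11 mod 509 = 476

Answer: 476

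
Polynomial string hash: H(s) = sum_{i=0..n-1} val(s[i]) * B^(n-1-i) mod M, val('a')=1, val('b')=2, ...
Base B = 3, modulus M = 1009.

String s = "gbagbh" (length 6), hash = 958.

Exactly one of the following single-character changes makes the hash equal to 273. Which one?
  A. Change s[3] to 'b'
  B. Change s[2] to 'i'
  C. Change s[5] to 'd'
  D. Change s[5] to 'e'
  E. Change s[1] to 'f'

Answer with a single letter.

Option A: s[3]='g'->'b', delta=(2-7)*3^2 mod 1009 = 964, hash=958+964 mod 1009 = 913
Option B: s[2]='a'->'i', delta=(9-1)*3^3 mod 1009 = 216, hash=958+216 mod 1009 = 165
Option C: s[5]='h'->'d', delta=(4-8)*3^0 mod 1009 = 1005, hash=958+1005 mod 1009 = 954
Option D: s[5]='h'->'e', delta=(5-8)*3^0 mod 1009 = 1006, hash=958+1006 mod 1009 = 955
Option E: s[1]='b'->'f', delta=(6-2)*3^4 mod 1009 = 324, hash=958+324 mod 1009 = 273 <-- target

Answer: E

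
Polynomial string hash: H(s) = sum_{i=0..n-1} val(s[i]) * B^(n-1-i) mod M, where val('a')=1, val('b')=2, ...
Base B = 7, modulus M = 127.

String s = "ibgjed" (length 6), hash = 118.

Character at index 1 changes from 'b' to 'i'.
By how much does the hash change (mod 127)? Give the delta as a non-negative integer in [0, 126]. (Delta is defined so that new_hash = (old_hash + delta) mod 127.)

Answer: 43

Derivation:
Delta formula: (val(new) - val(old)) * B^(n-1-k) mod M
  val('i') - val('b') = 9 - 2 = 7
  B^(n-1-k) = 7^4 mod 127 = 115
  Delta = 7 * 115 mod 127 = 43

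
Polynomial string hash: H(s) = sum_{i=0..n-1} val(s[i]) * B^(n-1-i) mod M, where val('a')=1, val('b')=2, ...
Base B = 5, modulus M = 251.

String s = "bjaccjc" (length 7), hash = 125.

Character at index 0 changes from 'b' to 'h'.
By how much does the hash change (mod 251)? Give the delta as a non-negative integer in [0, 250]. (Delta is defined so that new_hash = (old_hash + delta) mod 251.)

Delta formula: (val(new) - val(old)) * B^(n-1-k) mod M
  val('h') - val('b') = 8 - 2 = 6
  B^(n-1-k) = 5^6 mod 251 = 63
  Delta = 6 * 63 mod 251 = 127

Answer: 127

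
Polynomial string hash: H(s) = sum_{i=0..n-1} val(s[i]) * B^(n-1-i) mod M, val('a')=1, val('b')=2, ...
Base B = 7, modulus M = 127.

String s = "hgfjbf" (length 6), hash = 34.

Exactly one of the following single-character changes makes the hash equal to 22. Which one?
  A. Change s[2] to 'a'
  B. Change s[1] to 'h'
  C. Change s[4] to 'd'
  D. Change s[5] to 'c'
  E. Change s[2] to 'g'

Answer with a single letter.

Option A: s[2]='f'->'a', delta=(1-6)*7^3 mod 127 = 63, hash=34+63 mod 127 = 97
Option B: s[1]='g'->'h', delta=(8-7)*7^4 mod 127 = 115, hash=34+115 mod 127 = 22 <-- target
Option C: s[4]='b'->'d', delta=(4-2)*7^1 mod 127 = 14, hash=34+14 mod 127 = 48
Option D: s[5]='f'->'c', delta=(3-6)*7^0 mod 127 = 124, hash=34+124 mod 127 = 31
Option E: s[2]='f'->'g', delta=(7-6)*7^3 mod 127 = 89, hash=34+89 mod 127 = 123

Answer: B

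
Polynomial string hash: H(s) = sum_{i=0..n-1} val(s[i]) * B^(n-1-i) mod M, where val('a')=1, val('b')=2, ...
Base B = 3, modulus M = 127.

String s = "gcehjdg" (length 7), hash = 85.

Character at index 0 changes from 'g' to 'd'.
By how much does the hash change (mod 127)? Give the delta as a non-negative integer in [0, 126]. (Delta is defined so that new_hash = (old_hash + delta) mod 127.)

Delta formula: (val(new) - val(old)) * B^(n-1-k) mod M
  val('d') - val('g') = 4 - 7 = -3
  B^(n-1-k) = 3^6 mod 127 = 94
  Delta = -3 * 94 mod 127 = 99

Answer: 99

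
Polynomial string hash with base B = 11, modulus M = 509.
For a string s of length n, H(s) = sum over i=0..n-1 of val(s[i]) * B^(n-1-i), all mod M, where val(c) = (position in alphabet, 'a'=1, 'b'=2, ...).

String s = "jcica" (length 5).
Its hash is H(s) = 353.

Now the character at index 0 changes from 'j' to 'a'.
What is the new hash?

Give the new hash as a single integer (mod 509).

Answer: 415

Derivation:
val('j') = 10, val('a') = 1
Position k = 0, exponent = n-1-k = 4
B^4 mod M = 11^4 mod 509 = 389
Delta = (1 - 10) * 389 mod 509 = 62
New hash = (353 + 62) mod 509 = 415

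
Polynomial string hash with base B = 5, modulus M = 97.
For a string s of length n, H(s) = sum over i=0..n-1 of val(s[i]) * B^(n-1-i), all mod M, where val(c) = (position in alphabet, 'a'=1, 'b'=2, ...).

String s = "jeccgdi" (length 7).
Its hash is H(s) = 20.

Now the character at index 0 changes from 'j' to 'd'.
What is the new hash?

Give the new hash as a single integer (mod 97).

Answer: 69

Derivation:
val('j') = 10, val('d') = 4
Position k = 0, exponent = n-1-k = 6
B^6 mod M = 5^6 mod 97 = 8
Delta = (4 - 10) * 8 mod 97 = 49
New hash = (20 + 49) mod 97 = 69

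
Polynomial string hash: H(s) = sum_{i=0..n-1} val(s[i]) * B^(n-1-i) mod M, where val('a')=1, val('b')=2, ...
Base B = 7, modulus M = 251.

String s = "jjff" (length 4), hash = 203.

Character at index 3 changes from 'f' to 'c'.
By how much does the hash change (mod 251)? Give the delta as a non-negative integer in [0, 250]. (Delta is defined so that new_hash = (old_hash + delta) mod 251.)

Delta formula: (val(new) - val(old)) * B^(n-1-k) mod M
  val('c') - val('f') = 3 - 6 = -3
  B^(n-1-k) = 7^0 mod 251 = 1
  Delta = -3 * 1 mod 251 = 248

Answer: 248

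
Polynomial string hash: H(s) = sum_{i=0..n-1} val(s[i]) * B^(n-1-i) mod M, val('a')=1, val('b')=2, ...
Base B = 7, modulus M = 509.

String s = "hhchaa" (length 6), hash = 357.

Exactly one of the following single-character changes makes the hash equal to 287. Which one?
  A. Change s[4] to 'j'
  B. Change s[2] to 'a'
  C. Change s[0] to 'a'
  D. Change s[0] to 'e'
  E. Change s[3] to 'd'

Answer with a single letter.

Option A: s[4]='a'->'j', delta=(10-1)*7^1 mod 509 = 63, hash=357+63 mod 509 = 420
Option B: s[2]='c'->'a', delta=(1-3)*7^3 mod 509 = 332, hash=357+332 mod 509 = 180
Option C: s[0]='h'->'a', delta=(1-8)*7^5 mod 509 = 439, hash=357+439 mod 509 = 287 <-- target
Option D: s[0]='h'->'e', delta=(5-8)*7^5 mod 509 = 479, hash=357+479 mod 509 = 327
Option E: s[3]='h'->'d', delta=(4-8)*7^2 mod 509 = 313, hash=357+313 mod 509 = 161

Answer: C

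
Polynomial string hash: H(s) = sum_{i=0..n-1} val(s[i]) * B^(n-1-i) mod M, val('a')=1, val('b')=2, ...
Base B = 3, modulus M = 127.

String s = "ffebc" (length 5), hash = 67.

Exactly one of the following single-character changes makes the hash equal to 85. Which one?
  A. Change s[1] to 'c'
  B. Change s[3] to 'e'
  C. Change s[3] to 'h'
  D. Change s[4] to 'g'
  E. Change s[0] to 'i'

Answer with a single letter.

Option A: s[1]='f'->'c', delta=(3-6)*3^3 mod 127 = 46, hash=67+46 mod 127 = 113
Option B: s[3]='b'->'e', delta=(5-2)*3^1 mod 127 = 9, hash=67+9 mod 127 = 76
Option C: s[3]='b'->'h', delta=(8-2)*3^1 mod 127 = 18, hash=67+18 mod 127 = 85 <-- target
Option D: s[4]='c'->'g', delta=(7-3)*3^0 mod 127 = 4, hash=67+4 mod 127 = 71
Option E: s[0]='f'->'i', delta=(9-6)*3^4 mod 127 = 116, hash=67+116 mod 127 = 56

Answer: C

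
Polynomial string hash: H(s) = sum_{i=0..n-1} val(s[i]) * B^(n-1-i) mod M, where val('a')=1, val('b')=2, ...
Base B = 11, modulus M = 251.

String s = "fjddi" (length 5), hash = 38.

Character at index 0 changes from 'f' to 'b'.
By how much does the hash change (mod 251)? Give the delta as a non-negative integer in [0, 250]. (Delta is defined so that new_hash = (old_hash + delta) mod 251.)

Delta formula: (val(new) - val(old)) * B^(n-1-k) mod M
  val('b') - val('f') = 2 - 6 = -4
  B^(n-1-k) = 11^4 mod 251 = 83
  Delta = -4 * 83 mod 251 = 170

Answer: 170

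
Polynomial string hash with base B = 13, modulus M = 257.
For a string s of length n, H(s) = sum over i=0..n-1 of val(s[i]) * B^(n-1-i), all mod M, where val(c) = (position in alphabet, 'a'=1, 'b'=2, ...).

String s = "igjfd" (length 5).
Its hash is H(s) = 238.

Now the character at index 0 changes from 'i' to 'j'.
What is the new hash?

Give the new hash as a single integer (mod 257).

val('i') = 9, val('j') = 10
Position k = 0, exponent = n-1-k = 4
B^4 mod M = 13^4 mod 257 = 34
Delta = (10 - 9) * 34 mod 257 = 34
New hash = (238 + 34) mod 257 = 15

Answer: 15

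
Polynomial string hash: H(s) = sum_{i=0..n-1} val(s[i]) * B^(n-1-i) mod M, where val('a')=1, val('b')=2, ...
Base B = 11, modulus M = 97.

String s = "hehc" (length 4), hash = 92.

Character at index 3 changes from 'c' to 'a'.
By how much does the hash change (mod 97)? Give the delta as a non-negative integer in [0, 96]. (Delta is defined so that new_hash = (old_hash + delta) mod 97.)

Delta formula: (val(new) - val(old)) * B^(n-1-k) mod M
  val('a') - val('c') = 1 - 3 = -2
  B^(n-1-k) = 11^0 mod 97 = 1
  Delta = -2 * 1 mod 97 = 95

Answer: 95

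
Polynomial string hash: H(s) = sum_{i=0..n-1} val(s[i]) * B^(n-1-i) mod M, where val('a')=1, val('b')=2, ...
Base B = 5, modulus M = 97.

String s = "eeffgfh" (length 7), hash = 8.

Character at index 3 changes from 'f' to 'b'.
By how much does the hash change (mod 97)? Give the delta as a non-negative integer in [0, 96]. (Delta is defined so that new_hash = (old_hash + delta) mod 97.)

Answer: 82

Derivation:
Delta formula: (val(new) - val(old)) * B^(n-1-k) mod M
  val('b') - val('f') = 2 - 6 = -4
  B^(n-1-k) = 5^3 mod 97 = 28
  Delta = -4 * 28 mod 97 = 82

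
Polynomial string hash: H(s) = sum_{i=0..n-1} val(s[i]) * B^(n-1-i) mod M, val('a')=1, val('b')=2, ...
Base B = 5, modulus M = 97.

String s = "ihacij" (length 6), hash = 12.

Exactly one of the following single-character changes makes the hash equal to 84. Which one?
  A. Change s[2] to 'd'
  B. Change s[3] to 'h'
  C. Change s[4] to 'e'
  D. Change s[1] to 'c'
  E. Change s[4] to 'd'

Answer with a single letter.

Answer: E

Derivation:
Option A: s[2]='a'->'d', delta=(4-1)*5^3 mod 97 = 84, hash=12+84 mod 97 = 96
Option B: s[3]='c'->'h', delta=(8-3)*5^2 mod 97 = 28, hash=12+28 mod 97 = 40
Option C: s[4]='i'->'e', delta=(5-9)*5^1 mod 97 = 77, hash=12+77 mod 97 = 89
Option D: s[1]='h'->'c', delta=(3-8)*5^4 mod 97 = 76, hash=12+76 mod 97 = 88
Option E: s[4]='i'->'d', delta=(4-9)*5^1 mod 97 = 72, hash=12+72 mod 97 = 84 <-- target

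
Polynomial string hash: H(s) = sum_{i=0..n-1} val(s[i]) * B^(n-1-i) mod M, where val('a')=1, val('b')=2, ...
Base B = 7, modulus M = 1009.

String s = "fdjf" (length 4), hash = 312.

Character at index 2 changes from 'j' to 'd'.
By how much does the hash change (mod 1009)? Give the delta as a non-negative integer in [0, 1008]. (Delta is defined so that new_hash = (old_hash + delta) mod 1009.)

Answer: 967

Derivation:
Delta formula: (val(new) - val(old)) * B^(n-1-k) mod M
  val('d') - val('j') = 4 - 10 = -6
  B^(n-1-k) = 7^1 mod 1009 = 7
  Delta = -6 * 7 mod 1009 = 967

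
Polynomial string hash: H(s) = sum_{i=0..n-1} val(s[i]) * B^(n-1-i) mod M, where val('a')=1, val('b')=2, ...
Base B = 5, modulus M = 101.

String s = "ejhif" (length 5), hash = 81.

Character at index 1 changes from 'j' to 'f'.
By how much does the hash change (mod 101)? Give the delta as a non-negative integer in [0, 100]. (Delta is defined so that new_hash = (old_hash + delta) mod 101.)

Delta formula: (val(new) - val(old)) * B^(n-1-k) mod M
  val('f') - val('j') = 6 - 10 = -4
  B^(n-1-k) = 5^3 mod 101 = 24
  Delta = -4 * 24 mod 101 = 5

Answer: 5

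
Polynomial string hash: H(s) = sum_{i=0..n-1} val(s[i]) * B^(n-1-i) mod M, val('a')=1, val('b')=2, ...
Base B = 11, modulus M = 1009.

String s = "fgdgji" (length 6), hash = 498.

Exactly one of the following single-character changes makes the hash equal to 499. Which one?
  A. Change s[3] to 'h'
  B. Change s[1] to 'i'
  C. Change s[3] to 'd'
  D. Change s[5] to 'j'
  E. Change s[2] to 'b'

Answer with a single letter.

Answer: D

Derivation:
Option A: s[3]='g'->'h', delta=(8-7)*11^2 mod 1009 = 121, hash=498+121 mod 1009 = 619
Option B: s[1]='g'->'i', delta=(9-7)*11^4 mod 1009 = 21, hash=498+21 mod 1009 = 519
Option C: s[3]='g'->'d', delta=(4-7)*11^2 mod 1009 = 646, hash=498+646 mod 1009 = 135
Option D: s[5]='i'->'j', delta=(10-9)*11^0 mod 1009 = 1, hash=498+1 mod 1009 = 499 <-- target
Option E: s[2]='d'->'b', delta=(2-4)*11^3 mod 1009 = 365, hash=498+365 mod 1009 = 863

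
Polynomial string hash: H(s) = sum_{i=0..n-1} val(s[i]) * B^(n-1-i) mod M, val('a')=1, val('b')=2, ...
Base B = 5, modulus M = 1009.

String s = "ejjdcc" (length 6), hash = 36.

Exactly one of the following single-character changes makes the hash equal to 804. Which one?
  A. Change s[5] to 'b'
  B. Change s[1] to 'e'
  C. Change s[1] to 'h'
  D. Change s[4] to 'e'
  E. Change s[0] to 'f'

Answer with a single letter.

Option A: s[5]='c'->'b', delta=(2-3)*5^0 mod 1009 = 1008, hash=36+1008 mod 1009 = 35
Option B: s[1]='j'->'e', delta=(5-10)*5^4 mod 1009 = 911, hash=36+911 mod 1009 = 947
Option C: s[1]='j'->'h', delta=(8-10)*5^4 mod 1009 = 768, hash=36+768 mod 1009 = 804 <-- target
Option D: s[4]='c'->'e', delta=(5-3)*5^1 mod 1009 = 10, hash=36+10 mod 1009 = 46
Option E: s[0]='e'->'f', delta=(6-5)*5^5 mod 1009 = 98, hash=36+98 mod 1009 = 134

Answer: C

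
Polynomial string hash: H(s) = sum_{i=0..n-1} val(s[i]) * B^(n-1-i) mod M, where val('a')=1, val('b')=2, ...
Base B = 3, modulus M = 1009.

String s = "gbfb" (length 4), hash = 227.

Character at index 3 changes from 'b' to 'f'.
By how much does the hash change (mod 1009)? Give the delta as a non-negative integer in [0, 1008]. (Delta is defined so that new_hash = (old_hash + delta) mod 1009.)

Delta formula: (val(new) - val(old)) * B^(n-1-k) mod M
  val('f') - val('b') = 6 - 2 = 4
  B^(n-1-k) = 3^0 mod 1009 = 1
  Delta = 4 * 1 mod 1009 = 4

Answer: 4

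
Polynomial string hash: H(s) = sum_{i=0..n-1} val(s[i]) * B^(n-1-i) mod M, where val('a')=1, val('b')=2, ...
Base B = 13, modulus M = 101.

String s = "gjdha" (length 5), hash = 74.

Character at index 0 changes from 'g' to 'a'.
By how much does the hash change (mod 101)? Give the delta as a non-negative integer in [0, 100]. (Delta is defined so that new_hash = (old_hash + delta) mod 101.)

Answer: 31

Derivation:
Delta formula: (val(new) - val(old)) * B^(n-1-k) mod M
  val('a') - val('g') = 1 - 7 = -6
  B^(n-1-k) = 13^4 mod 101 = 79
  Delta = -6 * 79 mod 101 = 31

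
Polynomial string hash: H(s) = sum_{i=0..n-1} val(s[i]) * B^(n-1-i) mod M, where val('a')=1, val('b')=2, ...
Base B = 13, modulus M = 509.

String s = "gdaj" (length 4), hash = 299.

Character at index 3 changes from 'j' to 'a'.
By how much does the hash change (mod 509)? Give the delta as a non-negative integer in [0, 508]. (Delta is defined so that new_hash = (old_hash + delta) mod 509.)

Answer: 500

Derivation:
Delta formula: (val(new) - val(old)) * B^(n-1-k) mod M
  val('a') - val('j') = 1 - 10 = -9
  B^(n-1-k) = 13^0 mod 509 = 1
  Delta = -9 * 1 mod 509 = 500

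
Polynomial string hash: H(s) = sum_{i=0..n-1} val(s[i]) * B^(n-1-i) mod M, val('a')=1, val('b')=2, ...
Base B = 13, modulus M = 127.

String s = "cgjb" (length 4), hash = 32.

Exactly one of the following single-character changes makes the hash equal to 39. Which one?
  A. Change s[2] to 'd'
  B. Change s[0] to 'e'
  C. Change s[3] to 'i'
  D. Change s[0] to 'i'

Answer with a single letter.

Option A: s[2]='j'->'d', delta=(4-10)*13^1 mod 127 = 49, hash=32+49 mod 127 = 81
Option B: s[0]='c'->'e', delta=(5-3)*13^3 mod 127 = 76, hash=32+76 mod 127 = 108
Option C: s[3]='b'->'i', delta=(9-2)*13^0 mod 127 = 7, hash=32+7 mod 127 = 39 <-- target
Option D: s[0]='c'->'i', delta=(9-3)*13^3 mod 127 = 101, hash=32+101 mod 127 = 6

Answer: C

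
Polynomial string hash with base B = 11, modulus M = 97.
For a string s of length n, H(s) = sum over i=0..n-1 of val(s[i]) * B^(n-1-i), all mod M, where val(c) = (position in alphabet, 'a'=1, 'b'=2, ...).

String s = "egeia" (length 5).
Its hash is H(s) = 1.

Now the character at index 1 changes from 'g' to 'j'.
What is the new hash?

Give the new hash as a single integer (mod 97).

Answer: 17

Derivation:
val('g') = 7, val('j') = 10
Position k = 1, exponent = n-1-k = 3
B^3 mod M = 11^3 mod 97 = 70
Delta = (10 - 7) * 70 mod 97 = 16
New hash = (1 + 16) mod 97 = 17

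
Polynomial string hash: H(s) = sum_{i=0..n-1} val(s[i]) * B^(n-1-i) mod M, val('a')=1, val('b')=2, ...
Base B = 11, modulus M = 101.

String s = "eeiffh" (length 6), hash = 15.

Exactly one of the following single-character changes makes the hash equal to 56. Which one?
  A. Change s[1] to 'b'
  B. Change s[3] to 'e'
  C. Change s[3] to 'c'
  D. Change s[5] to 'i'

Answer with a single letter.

Answer: C

Derivation:
Option A: s[1]='e'->'b', delta=(2-5)*11^4 mod 101 = 12, hash=15+12 mod 101 = 27
Option B: s[3]='f'->'e', delta=(5-6)*11^2 mod 101 = 81, hash=15+81 mod 101 = 96
Option C: s[3]='f'->'c', delta=(3-6)*11^2 mod 101 = 41, hash=15+41 mod 101 = 56 <-- target
Option D: s[5]='h'->'i', delta=(9-8)*11^0 mod 101 = 1, hash=15+1 mod 101 = 16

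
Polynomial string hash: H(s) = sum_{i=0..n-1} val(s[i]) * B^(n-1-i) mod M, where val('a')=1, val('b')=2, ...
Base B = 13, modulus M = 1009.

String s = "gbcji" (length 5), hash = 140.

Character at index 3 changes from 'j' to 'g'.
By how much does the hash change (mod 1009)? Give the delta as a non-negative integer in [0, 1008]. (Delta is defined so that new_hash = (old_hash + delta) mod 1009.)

Delta formula: (val(new) - val(old)) * B^(n-1-k) mod M
  val('g') - val('j') = 7 - 10 = -3
  B^(n-1-k) = 13^1 mod 1009 = 13
  Delta = -3 * 13 mod 1009 = 970

Answer: 970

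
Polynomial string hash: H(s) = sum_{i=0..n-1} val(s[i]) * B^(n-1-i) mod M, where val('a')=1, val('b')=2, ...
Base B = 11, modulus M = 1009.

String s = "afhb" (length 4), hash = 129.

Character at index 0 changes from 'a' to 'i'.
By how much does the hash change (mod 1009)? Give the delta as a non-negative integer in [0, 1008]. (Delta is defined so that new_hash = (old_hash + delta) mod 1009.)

Delta formula: (val(new) - val(old)) * B^(n-1-k) mod M
  val('i') - val('a') = 9 - 1 = 8
  B^(n-1-k) = 11^3 mod 1009 = 322
  Delta = 8 * 322 mod 1009 = 558

Answer: 558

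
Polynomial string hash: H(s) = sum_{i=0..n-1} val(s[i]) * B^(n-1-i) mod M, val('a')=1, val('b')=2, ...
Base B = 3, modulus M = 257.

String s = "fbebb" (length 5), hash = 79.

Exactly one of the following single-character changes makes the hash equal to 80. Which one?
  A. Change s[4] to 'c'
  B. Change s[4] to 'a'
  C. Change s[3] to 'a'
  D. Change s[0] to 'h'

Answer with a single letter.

Option A: s[4]='b'->'c', delta=(3-2)*3^0 mod 257 = 1, hash=79+1 mod 257 = 80 <-- target
Option B: s[4]='b'->'a', delta=(1-2)*3^0 mod 257 = 256, hash=79+256 mod 257 = 78
Option C: s[3]='b'->'a', delta=(1-2)*3^1 mod 257 = 254, hash=79+254 mod 257 = 76
Option D: s[0]='f'->'h', delta=(8-6)*3^4 mod 257 = 162, hash=79+162 mod 257 = 241

Answer: A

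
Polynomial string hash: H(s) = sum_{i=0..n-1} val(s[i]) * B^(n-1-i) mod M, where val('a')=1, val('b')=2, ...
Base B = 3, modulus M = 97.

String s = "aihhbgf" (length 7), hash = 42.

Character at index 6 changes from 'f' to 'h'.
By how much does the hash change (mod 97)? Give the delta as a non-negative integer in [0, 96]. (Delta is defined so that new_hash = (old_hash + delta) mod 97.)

Answer: 2

Derivation:
Delta formula: (val(new) - val(old)) * B^(n-1-k) mod M
  val('h') - val('f') = 8 - 6 = 2
  B^(n-1-k) = 3^0 mod 97 = 1
  Delta = 2 * 1 mod 97 = 2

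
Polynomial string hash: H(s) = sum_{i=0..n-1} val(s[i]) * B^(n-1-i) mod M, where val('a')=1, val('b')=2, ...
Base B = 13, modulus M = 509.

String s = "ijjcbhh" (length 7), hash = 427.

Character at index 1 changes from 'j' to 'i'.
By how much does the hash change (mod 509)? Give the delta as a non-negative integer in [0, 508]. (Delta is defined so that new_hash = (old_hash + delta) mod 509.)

Delta formula: (val(new) - val(old)) * B^(n-1-k) mod M
  val('i') - val('j') = 9 - 10 = -1
  B^(n-1-k) = 13^5 mod 509 = 232
  Delta = -1 * 232 mod 509 = 277

Answer: 277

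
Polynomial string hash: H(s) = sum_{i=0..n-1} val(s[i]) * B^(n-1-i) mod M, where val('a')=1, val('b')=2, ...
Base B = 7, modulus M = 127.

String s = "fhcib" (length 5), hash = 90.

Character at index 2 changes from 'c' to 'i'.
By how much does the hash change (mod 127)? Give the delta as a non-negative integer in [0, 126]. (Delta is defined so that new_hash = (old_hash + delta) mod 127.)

Delta formula: (val(new) - val(old)) * B^(n-1-k) mod M
  val('i') - val('c') = 9 - 3 = 6
  B^(n-1-k) = 7^2 mod 127 = 49
  Delta = 6 * 49 mod 127 = 40

Answer: 40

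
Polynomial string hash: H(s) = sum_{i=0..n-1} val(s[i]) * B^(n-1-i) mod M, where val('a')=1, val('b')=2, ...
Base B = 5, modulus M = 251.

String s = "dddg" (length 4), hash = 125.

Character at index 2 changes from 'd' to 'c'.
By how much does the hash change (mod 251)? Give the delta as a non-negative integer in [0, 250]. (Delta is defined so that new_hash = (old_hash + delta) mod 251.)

Delta formula: (val(new) - val(old)) * B^(n-1-k) mod M
  val('c') - val('d') = 3 - 4 = -1
  B^(n-1-k) = 5^1 mod 251 = 5
  Delta = -1 * 5 mod 251 = 246

Answer: 246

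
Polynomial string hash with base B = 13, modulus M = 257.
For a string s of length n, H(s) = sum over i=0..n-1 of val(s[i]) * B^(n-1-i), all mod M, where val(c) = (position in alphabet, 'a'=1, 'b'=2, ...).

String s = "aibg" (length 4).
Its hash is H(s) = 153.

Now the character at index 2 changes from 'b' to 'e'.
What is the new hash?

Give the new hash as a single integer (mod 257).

val('b') = 2, val('e') = 5
Position k = 2, exponent = n-1-k = 1
B^1 mod M = 13^1 mod 257 = 13
Delta = (5 - 2) * 13 mod 257 = 39
New hash = (153 + 39) mod 257 = 192

Answer: 192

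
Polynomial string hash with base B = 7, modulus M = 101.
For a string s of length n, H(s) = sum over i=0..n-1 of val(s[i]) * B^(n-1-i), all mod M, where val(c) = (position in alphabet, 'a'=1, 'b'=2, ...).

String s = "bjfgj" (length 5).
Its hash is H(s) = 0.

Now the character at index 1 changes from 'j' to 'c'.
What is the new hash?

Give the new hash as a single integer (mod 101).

val('j') = 10, val('c') = 3
Position k = 1, exponent = n-1-k = 3
B^3 mod M = 7^3 mod 101 = 40
Delta = (3 - 10) * 40 mod 101 = 23
New hash = (0 + 23) mod 101 = 23

Answer: 23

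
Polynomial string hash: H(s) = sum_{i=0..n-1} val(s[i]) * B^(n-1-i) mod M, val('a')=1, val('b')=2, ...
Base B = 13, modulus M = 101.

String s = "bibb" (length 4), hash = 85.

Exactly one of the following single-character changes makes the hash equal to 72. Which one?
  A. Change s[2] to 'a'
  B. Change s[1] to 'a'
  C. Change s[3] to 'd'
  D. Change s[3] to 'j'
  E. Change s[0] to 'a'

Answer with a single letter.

Answer: A

Derivation:
Option A: s[2]='b'->'a', delta=(1-2)*13^1 mod 101 = 88, hash=85+88 mod 101 = 72 <-- target
Option B: s[1]='i'->'a', delta=(1-9)*13^2 mod 101 = 62, hash=85+62 mod 101 = 46
Option C: s[3]='b'->'d', delta=(4-2)*13^0 mod 101 = 2, hash=85+2 mod 101 = 87
Option D: s[3]='b'->'j', delta=(10-2)*13^0 mod 101 = 8, hash=85+8 mod 101 = 93
Option E: s[0]='b'->'a', delta=(1-2)*13^3 mod 101 = 25, hash=85+25 mod 101 = 9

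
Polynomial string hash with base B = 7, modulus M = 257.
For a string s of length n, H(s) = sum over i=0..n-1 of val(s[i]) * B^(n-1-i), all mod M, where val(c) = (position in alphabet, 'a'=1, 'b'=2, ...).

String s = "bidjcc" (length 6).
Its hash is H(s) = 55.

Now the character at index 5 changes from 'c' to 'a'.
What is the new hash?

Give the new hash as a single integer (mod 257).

val('c') = 3, val('a') = 1
Position k = 5, exponent = n-1-k = 0
B^0 mod M = 7^0 mod 257 = 1
Delta = (1 - 3) * 1 mod 257 = 255
New hash = (55 + 255) mod 257 = 53

Answer: 53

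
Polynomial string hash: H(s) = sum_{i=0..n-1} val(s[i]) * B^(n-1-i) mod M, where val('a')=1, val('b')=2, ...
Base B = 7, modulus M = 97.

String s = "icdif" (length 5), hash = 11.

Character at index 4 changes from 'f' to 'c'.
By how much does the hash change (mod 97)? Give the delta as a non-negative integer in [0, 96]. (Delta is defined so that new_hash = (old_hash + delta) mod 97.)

Delta formula: (val(new) - val(old)) * B^(n-1-k) mod M
  val('c') - val('f') = 3 - 6 = -3
  B^(n-1-k) = 7^0 mod 97 = 1
  Delta = -3 * 1 mod 97 = 94

Answer: 94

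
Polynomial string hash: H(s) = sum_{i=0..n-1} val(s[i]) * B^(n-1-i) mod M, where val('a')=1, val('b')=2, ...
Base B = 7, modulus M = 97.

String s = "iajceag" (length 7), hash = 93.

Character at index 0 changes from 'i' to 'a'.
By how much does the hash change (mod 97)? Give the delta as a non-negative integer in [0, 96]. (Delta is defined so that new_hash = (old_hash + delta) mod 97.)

Delta formula: (val(new) - val(old)) * B^(n-1-k) mod M
  val('a') - val('i') = 1 - 9 = -8
  B^(n-1-k) = 7^6 mod 97 = 85
  Delta = -8 * 85 mod 97 = 96

Answer: 96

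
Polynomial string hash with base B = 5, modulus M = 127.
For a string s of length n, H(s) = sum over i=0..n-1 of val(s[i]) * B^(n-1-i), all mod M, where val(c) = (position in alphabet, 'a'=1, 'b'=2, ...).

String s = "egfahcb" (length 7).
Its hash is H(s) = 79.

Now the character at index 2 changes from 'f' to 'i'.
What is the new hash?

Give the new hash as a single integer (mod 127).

Answer: 49

Derivation:
val('f') = 6, val('i') = 9
Position k = 2, exponent = n-1-k = 4
B^4 mod M = 5^4 mod 127 = 117
Delta = (9 - 6) * 117 mod 127 = 97
New hash = (79 + 97) mod 127 = 49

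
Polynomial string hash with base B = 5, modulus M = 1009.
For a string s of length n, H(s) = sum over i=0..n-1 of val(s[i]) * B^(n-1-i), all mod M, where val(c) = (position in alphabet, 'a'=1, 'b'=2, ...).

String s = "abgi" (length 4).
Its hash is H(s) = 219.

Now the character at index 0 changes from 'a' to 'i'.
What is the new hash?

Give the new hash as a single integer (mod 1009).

val('a') = 1, val('i') = 9
Position k = 0, exponent = n-1-k = 3
B^3 mod M = 5^3 mod 1009 = 125
Delta = (9 - 1) * 125 mod 1009 = 1000
New hash = (219 + 1000) mod 1009 = 210

Answer: 210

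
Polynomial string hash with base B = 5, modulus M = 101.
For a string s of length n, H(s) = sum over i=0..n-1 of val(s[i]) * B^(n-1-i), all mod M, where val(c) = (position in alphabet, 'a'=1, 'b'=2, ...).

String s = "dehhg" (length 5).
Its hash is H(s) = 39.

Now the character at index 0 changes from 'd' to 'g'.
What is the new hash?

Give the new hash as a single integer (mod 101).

Answer: 96

Derivation:
val('d') = 4, val('g') = 7
Position k = 0, exponent = n-1-k = 4
B^4 mod M = 5^4 mod 101 = 19
Delta = (7 - 4) * 19 mod 101 = 57
New hash = (39 + 57) mod 101 = 96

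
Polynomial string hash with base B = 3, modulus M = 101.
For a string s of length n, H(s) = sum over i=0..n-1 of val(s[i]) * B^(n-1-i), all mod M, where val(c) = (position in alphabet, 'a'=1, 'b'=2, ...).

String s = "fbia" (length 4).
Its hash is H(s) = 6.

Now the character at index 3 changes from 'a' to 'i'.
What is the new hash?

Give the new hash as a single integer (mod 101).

Answer: 14

Derivation:
val('a') = 1, val('i') = 9
Position k = 3, exponent = n-1-k = 0
B^0 mod M = 3^0 mod 101 = 1
Delta = (9 - 1) * 1 mod 101 = 8
New hash = (6 + 8) mod 101 = 14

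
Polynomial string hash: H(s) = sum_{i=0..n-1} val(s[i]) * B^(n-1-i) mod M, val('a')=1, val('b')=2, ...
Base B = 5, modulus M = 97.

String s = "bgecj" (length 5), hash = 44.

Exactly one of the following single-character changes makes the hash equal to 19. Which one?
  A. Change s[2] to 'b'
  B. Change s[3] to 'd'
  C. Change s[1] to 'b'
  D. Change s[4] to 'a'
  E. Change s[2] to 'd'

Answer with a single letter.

Answer: E

Derivation:
Option A: s[2]='e'->'b', delta=(2-5)*5^2 mod 97 = 22, hash=44+22 mod 97 = 66
Option B: s[3]='c'->'d', delta=(4-3)*5^1 mod 97 = 5, hash=44+5 mod 97 = 49
Option C: s[1]='g'->'b', delta=(2-7)*5^3 mod 97 = 54, hash=44+54 mod 97 = 1
Option D: s[4]='j'->'a', delta=(1-10)*5^0 mod 97 = 88, hash=44+88 mod 97 = 35
Option E: s[2]='e'->'d', delta=(4-5)*5^2 mod 97 = 72, hash=44+72 mod 97 = 19 <-- target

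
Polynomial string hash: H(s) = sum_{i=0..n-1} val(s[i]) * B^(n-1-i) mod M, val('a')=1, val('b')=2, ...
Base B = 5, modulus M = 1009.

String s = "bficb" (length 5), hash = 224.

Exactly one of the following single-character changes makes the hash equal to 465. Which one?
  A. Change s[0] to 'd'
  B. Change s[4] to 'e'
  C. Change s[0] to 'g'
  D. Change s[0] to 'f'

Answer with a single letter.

Answer: A

Derivation:
Option A: s[0]='b'->'d', delta=(4-2)*5^4 mod 1009 = 241, hash=224+241 mod 1009 = 465 <-- target
Option B: s[4]='b'->'e', delta=(5-2)*5^0 mod 1009 = 3, hash=224+3 mod 1009 = 227
Option C: s[0]='b'->'g', delta=(7-2)*5^4 mod 1009 = 98, hash=224+98 mod 1009 = 322
Option D: s[0]='b'->'f', delta=(6-2)*5^4 mod 1009 = 482, hash=224+482 mod 1009 = 706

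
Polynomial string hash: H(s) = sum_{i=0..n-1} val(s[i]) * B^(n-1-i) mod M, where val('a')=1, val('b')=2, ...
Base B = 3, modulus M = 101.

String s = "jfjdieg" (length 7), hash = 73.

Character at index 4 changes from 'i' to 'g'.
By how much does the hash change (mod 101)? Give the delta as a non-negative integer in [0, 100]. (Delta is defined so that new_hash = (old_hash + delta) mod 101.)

Delta formula: (val(new) - val(old)) * B^(n-1-k) mod M
  val('g') - val('i') = 7 - 9 = -2
  B^(n-1-k) = 3^2 mod 101 = 9
  Delta = -2 * 9 mod 101 = 83

Answer: 83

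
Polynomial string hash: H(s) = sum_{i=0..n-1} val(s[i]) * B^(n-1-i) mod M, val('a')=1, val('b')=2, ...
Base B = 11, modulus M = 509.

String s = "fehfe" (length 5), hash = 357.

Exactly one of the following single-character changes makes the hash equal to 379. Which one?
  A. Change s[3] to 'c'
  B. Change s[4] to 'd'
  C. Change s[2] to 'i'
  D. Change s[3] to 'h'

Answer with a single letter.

Answer: D

Derivation:
Option A: s[3]='f'->'c', delta=(3-6)*11^1 mod 509 = 476, hash=357+476 mod 509 = 324
Option B: s[4]='e'->'d', delta=(4-5)*11^0 mod 509 = 508, hash=357+508 mod 509 = 356
Option C: s[2]='h'->'i', delta=(9-8)*11^2 mod 509 = 121, hash=357+121 mod 509 = 478
Option D: s[3]='f'->'h', delta=(8-6)*11^1 mod 509 = 22, hash=357+22 mod 509 = 379 <-- target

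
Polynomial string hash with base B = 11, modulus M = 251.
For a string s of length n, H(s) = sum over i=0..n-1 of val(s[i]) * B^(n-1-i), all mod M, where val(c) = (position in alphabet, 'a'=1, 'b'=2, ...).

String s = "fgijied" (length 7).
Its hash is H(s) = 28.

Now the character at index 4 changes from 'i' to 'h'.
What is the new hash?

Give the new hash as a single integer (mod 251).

val('i') = 9, val('h') = 8
Position k = 4, exponent = n-1-k = 2
B^2 mod M = 11^2 mod 251 = 121
Delta = (8 - 9) * 121 mod 251 = 130
New hash = (28 + 130) mod 251 = 158

Answer: 158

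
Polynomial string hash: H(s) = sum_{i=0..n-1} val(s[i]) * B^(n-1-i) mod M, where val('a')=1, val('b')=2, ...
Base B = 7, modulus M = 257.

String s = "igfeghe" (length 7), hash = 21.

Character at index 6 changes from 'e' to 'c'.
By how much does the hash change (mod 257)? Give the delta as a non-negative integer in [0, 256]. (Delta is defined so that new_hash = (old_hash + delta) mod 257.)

Delta formula: (val(new) - val(old)) * B^(n-1-k) mod M
  val('c') - val('e') = 3 - 5 = -2
  B^(n-1-k) = 7^0 mod 257 = 1
  Delta = -2 * 1 mod 257 = 255

Answer: 255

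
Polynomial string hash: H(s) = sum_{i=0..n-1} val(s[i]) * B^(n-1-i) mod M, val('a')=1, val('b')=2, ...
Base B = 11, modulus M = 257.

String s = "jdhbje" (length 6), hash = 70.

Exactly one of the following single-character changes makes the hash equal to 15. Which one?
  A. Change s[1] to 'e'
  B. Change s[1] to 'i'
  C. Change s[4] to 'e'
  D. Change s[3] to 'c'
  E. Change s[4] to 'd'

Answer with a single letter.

Option A: s[1]='d'->'e', delta=(5-4)*11^4 mod 257 = 249, hash=70+249 mod 257 = 62
Option B: s[1]='d'->'i', delta=(9-4)*11^4 mod 257 = 217, hash=70+217 mod 257 = 30
Option C: s[4]='j'->'e', delta=(5-10)*11^1 mod 257 = 202, hash=70+202 mod 257 = 15 <-- target
Option D: s[3]='b'->'c', delta=(3-2)*11^2 mod 257 = 121, hash=70+121 mod 257 = 191
Option E: s[4]='j'->'d', delta=(4-10)*11^1 mod 257 = 191, hash=70+191 mod 257 = 4

Answer: C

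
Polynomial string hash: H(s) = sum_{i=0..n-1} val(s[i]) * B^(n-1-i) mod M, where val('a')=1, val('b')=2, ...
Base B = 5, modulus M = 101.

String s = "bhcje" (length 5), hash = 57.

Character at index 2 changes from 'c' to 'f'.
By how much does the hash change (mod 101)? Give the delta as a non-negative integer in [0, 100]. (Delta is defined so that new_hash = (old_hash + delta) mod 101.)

Delta formula: (val(new) - val(old)) * B^(n-1-k) mod M
  val('f') - val('c') = 6 - 3 = 3
  B^(n-1-k) = 5^2 mod 101 = 25
  Delta = 3 * 25 mod 101 = 75

Answer: 75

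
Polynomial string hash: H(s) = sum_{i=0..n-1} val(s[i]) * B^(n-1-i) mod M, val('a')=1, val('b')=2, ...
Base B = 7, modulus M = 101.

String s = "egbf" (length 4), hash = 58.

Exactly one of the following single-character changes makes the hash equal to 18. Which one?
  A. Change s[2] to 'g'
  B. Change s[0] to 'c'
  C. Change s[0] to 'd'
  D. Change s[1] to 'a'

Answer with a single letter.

Option A: s[2]='b'->'g', delta=(7-2)*7^1 mod 101 = 35, hash=58+35 mod 101 = 93
Option B: s[0]='e'->'c', delta=(3-5)*7^3 mod 101 = 21, hash=58+21 mod 101 = 79
Option C: s[0]='e'->'d', delta=(4-5)*7^3 mod 101 = 61, hash=58+61 mod 101 = 18 <-- target
Option D: s[1]='g'->'a', delta=(1-7)*7^2 mod 101 = 9, hash=58+9 mod 101 = 67

Answer: C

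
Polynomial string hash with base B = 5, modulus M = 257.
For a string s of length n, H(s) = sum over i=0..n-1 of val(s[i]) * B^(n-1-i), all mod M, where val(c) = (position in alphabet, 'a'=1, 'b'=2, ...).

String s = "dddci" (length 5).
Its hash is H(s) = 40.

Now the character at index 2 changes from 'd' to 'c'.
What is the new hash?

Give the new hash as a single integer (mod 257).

val('d') = 4, val('c') = 3
Position k = 2, exponent = n-1-k = 2
B^2 mod M = 5^2 mod 257 = 25
Delta = (3 - 4) * 25 mod 257 = 232
New hash = (40 + 232) mod 257 = 15

Answer: 15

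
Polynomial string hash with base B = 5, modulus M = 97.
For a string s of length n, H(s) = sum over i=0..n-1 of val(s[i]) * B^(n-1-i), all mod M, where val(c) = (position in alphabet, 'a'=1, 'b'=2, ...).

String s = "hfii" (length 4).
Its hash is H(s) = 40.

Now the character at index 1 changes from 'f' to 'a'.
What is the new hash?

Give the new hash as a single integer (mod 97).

Answer: 12

Derivation:
val('f') = 6, val('a') = 1
Position k = 1, exponent = n-1-k = 2
B^2 mod M = 5^2 mod 97 = 25
Delta = (1 - 6) * 25 mod 97 = 69
New hash = (40 + 69) mod 97 = 12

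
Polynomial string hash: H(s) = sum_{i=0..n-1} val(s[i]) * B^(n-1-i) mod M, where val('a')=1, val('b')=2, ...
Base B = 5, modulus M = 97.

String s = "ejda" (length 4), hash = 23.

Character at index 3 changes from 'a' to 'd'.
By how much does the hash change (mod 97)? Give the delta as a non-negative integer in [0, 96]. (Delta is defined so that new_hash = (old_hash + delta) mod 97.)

Delta formula: (val(new) - val(old)) * B^(n-1-k) mod M
  val('d') - val('a') = 4 - 1 = 3
  B^(n-1-k) = 5^0 mod 97 = 1
  Delta = 3 * 1 mod 97 = 3

Answer: 3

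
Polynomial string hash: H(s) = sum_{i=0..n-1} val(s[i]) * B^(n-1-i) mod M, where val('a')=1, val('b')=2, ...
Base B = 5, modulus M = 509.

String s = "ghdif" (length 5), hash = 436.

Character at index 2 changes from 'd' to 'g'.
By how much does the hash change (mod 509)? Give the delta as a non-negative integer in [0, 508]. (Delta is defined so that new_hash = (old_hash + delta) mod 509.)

Answer: 75

Derivation:
Delta formula: (val(new) - val(old)) * B^(n-1-k) mod M
  val('g') - val('d') = 7 - 4 = 3
  B^(n-1-k) = 5^2 mod 509 = 25
  Delta = 3 * 25 mod 509 = 75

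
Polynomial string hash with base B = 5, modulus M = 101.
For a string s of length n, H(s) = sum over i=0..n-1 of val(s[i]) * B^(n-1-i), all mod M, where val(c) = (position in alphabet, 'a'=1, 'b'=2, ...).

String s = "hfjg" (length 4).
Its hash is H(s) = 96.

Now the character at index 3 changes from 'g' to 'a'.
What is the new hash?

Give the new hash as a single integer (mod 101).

val('g') = 7, val('a') = 1
Position k = 3, exponent = n-1-k = 0
B^0 mod M = 5^0 mod 101 = 1
Delta = (1 - 7) * 1 mod 101 = 95
New hash = (96 + 95) mod 101 = 90

Answer: 90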